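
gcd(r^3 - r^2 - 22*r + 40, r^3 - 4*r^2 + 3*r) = 1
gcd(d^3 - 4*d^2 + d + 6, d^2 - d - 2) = d^2 - d - 2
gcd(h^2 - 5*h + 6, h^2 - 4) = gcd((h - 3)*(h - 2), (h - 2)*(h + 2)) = h - 2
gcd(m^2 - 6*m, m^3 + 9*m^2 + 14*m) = m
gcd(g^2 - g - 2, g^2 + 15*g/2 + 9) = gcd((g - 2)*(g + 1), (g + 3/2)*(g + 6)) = 1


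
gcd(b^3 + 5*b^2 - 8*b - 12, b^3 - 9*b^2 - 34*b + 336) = b + 6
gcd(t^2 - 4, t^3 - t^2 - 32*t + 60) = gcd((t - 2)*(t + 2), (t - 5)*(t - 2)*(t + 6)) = t - 2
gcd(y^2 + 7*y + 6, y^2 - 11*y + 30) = 1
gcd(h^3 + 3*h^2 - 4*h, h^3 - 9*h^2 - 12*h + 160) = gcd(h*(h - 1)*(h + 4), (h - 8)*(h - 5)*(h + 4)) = h + 4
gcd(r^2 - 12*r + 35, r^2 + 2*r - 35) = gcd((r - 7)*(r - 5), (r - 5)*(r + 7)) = r - 5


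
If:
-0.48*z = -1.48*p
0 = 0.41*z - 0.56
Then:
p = 0.44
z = 1.37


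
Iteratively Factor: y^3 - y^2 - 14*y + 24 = (y + 4)*(y^2 - 5*y + 6) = (y - 3)*(y + 4)*(y - 2)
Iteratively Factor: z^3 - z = (z)*(z^2 - 1) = z*(z + 1)*(z - 1)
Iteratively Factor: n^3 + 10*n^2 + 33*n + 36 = (n + 4)*(n^2 + 6*n + 9) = (n + 3)*(n + 4)*(n + 3)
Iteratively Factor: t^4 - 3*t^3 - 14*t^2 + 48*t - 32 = (t + 4)*(t^3 - 7*t^2 + 14*t - 8) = (t - 1)*(t + 4)*(t^2 - 6*t + 8) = (t - 2)*(t - 1)*(t + 4)*(t - 4)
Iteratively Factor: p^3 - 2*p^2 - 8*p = (p + 2)*(p^2 - 4*p) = p*(p + 2)*(p - 4)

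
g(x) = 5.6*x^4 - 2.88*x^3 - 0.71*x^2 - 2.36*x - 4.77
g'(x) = 22.4*x^3 - 8.64*x^2 - 1.42*x - 2.36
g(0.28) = -5.52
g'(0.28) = -2.94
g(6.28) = 7949.28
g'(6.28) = 5195.85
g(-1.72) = 60.86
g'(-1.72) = -139.46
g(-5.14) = 4288.47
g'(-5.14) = -3265.17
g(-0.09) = -4.56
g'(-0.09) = -2.32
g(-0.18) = -4.35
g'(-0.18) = -2.51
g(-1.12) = 9.84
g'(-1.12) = -43.08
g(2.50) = 158.64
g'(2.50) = 290.09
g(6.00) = 6591.03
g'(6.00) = 4516.48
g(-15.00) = 293090.88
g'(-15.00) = -77525.06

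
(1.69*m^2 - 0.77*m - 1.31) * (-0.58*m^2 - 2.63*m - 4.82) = -0.9802*m^4 - 3.9981*m^3 - 5.3609*m^2 + 7.1567*m + 6.3142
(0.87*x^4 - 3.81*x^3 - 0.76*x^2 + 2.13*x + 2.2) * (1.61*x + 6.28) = 1.4007*x^5 - 0.6705*x^4 - 25.1504*x^3 - 1.3435*x^2 + 16.9184*x + 13.816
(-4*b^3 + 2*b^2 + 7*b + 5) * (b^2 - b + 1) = -4*b^5 + 6*b^4 + b^3 + 2*b + 5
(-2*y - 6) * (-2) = 4*y + 12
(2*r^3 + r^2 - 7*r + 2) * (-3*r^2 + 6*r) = -6*r^5 + 9*r^4 + 27*r^3 - 48*r^2 + 12*r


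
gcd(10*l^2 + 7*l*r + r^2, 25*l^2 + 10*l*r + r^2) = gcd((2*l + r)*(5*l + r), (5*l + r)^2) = 5*l + r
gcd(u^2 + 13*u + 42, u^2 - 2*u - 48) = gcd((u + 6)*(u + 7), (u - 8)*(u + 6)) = u + 6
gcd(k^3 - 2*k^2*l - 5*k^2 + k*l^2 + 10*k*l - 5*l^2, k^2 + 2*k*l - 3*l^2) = k - l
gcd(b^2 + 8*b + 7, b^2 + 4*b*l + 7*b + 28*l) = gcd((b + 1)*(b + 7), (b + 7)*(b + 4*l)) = b + 7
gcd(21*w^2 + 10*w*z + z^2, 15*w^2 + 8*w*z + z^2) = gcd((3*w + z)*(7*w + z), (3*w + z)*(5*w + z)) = 3*w + z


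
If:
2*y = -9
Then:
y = -9/2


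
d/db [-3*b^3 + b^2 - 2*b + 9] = -9*b^2 + 2*b - 2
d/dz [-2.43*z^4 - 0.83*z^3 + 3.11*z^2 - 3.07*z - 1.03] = -9.72*z^3 - 2.49*z^2 + 6.22*z - 3.07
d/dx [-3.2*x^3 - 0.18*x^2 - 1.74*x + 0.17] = -9.6*x^2 - 0.36*x - 1.74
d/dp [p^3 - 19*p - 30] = 3*p^2 - 19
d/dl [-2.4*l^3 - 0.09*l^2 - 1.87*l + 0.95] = -7.2*l^2 - 0.18*l - 1.87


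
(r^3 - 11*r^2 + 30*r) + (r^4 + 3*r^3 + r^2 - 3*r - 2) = r^4 + 4*r^3 - 10*r^2 + 27*r - 2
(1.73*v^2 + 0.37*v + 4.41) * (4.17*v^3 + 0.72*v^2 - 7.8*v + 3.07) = 7.2141*v^5 + 2.7885*v^4 + 5.1621*v^3 + 5.6003*v^2 - 33.2621*v + 13.5387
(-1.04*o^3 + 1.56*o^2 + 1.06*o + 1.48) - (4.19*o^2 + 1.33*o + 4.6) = -1.04*o^3 - 2.63*o^2 - 0.27*o - 3.12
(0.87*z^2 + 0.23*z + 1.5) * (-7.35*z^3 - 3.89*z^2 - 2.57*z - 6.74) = -6.3945*z^5 - 5.0748*z^4 - 14.1556*z^3 - 12.2899*z^2 - 5.4052*z - 10.11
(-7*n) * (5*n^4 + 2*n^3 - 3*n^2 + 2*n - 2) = -35*n^5 - 14*n^4 + 21*n^3 - 14*n^2 + 14*n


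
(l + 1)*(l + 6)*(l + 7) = l^3 + 14*l^2 + 55*l + 42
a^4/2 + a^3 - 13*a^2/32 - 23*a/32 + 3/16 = (a/2 + 1/2)*(a - 3/4)*(a - 1/4)*(a + 2)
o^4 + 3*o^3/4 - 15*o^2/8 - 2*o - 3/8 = (o - 3/2)*(o + 1/4)*(o + 1)^2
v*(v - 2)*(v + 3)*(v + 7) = v^4 + 8*v^3 + v^2 - 42*v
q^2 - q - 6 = (q - 3)*(q + 2)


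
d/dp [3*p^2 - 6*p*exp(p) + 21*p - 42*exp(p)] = -6*p*exp(p) + 6*p - 48*exp(p) + 21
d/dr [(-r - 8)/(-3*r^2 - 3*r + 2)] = (3*r^2 + 3*r - 3*(r + 8)*(2*r + 1) - 2)/(3*r^2 + 3*r - 2)^2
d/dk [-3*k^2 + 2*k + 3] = 2 - 6*k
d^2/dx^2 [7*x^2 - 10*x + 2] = 14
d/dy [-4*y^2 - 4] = -8*y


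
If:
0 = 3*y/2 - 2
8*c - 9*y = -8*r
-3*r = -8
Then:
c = -7/6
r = 8/3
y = 4/3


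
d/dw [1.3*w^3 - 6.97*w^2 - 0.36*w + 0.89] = 3.9*w^2 - 13.94*w - 0.36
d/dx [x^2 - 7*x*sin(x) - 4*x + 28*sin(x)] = -7*x*cos(x) + 2*x - 7*sin(x) + 28*cos(x) - 4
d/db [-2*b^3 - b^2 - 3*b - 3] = -6*b^2 - 2*b - 3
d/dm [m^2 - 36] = 2*m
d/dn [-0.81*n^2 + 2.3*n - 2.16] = 2.3 - 1.62*n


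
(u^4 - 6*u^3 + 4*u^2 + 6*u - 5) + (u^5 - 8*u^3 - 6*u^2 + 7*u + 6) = u^5 + u^4 - 14*u^3 - 2*u^2 + 13*u + 1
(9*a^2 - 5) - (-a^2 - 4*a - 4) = 10*a^2 + 4*a - 1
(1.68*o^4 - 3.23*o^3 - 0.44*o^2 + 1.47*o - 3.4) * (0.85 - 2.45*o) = -4.116*o^5 + 9.3415*o^4 - 1.6675*o^3 - 3.9755*o^2 + 9.5795*o - 2.89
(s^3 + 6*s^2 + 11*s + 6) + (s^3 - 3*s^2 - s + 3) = 2*s^3 + 3*s^2 + 10*s + 9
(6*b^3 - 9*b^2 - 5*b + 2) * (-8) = -48*b^3 + 72*b^2 + 40*b - 16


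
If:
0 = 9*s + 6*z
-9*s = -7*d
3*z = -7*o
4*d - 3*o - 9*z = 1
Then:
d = 1/13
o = 1/26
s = 7/117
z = -7/78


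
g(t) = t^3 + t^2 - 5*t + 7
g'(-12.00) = 403.00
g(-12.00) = -1517.00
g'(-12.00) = 403.00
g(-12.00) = -1517.00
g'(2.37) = 16.59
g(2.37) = 14.08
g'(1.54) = 5.19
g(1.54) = 5.32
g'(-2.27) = 5.92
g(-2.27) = 11.81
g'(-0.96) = -4.16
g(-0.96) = 11.84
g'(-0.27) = -5.32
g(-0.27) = 8.40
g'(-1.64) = -0.21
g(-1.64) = 13.48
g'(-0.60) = -5.12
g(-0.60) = 10.14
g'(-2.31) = 6.39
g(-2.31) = 11.56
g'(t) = 3*t^2 + 2*t - 5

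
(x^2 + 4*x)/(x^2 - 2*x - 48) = x*(x + 4)/(x^2 - 2*x - 48)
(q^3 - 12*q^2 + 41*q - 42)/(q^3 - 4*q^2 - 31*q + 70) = (q - 3)/(q + 5)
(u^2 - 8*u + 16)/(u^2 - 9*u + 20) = (u - 4)/(u - 5)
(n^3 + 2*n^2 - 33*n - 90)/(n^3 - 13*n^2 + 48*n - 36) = (n^2 + 8*n + 15)/(n^2 - 7*n + 6)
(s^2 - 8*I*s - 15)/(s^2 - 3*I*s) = (s - 5*I)/s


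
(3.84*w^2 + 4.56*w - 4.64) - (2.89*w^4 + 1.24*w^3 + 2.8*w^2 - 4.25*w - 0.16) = -2.89*w^4 - 1.24*w^3 + 1.04*w^2 + 8.81*w - 4.48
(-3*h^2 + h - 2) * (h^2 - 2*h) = -3*h^4 + 7*h^3 - 4*h^2 + 4*h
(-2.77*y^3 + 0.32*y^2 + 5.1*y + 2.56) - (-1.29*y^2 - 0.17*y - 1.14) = -2.77*y^3 + 1.61*y^2 + 5.27*y + 3.7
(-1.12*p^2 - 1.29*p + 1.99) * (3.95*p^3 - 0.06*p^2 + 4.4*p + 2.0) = -4.424*p^5 - 5.0283*p^4 + 3.0099*p^3 - 8.0354*p^2 + 6.176*p + 3.98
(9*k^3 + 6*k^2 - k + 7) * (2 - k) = -9*k^4 + 12*k^3 + 13*k^2 - 9*k + 14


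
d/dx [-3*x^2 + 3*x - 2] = 3 - 6*x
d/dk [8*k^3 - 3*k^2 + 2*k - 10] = 24*k^2 - 6*k + 2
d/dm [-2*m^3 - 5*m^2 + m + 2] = -6*m^2 - 10*m + 1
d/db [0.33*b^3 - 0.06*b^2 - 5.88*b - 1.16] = 0.99*b^2 - 0.12*b - 5.88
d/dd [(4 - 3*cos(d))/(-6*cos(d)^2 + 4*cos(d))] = (9*sin(d) + 8*sin(d)/cos(d)^2 - 24*tan(d))/(2*(3*cos(d) - 2)^2)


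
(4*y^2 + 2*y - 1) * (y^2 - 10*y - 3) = 4*y^4 - 38*y^3 - 33*y^2 + 4*y + 3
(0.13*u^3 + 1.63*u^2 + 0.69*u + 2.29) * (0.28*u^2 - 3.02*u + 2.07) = 0.0364*u^5 + 0.0638*u^4 - 4.4603*u^3 + 1.9315*u^2 - 5.4875*u + 4.7403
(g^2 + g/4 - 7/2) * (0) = 0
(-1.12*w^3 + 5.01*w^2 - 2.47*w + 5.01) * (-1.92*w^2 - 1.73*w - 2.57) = 2.1504*w^5 - 7.6816*w^4 - 1.0465*w^3 - 18.2218*w^2 - 2.3194*w - 12.8757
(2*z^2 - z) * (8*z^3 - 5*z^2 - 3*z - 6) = 16*z^5 - 18*z^4 - z^3 - 9*z^2 + 6*z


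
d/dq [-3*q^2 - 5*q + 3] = -6*q - 5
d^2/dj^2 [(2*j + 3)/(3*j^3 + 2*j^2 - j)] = 2*(54*j^5 + 198*j^4 + 158*j^3 + 9*j^2 - 18*j + 3)/(j^3*(27*j^6 + 54*j^5 + 9*j^4 - 28*j^3 - 3*j^2 + 6*j - 1))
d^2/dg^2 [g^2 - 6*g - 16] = 2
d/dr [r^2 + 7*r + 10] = 2*r + 7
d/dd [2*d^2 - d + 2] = 4*d - 1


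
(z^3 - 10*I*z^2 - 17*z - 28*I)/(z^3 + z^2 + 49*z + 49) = (z^2 - 3*I*z + 4)/(z^2 + z*(1 + 7*I) + 7*I)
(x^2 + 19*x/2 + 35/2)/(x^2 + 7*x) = (x + 5/2)/x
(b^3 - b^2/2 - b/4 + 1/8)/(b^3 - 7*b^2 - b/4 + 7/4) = (b - 1/2)/(b - 7)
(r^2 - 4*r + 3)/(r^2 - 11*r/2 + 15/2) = 2*(r - 1)/(2*r - 5)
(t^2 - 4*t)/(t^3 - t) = (t - 4)/(t^2 - 1)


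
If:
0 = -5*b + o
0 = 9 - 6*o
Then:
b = 3/10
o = 3/2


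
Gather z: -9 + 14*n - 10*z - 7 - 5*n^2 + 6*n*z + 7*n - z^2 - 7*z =-5*n^2 + 21*n - z^2 + z*(6*n - 17) - 16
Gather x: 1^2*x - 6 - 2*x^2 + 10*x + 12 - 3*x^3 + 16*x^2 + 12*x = -3*x^3 + 14*x^2 + 23*x + 6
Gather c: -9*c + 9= 9 - 9*c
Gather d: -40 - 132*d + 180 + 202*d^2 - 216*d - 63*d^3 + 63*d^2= -63*d^3 + 265*d^2 - 348*d + 140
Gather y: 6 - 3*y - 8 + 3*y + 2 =0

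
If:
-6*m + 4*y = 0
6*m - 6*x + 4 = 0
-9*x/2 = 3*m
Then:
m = -2/5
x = 4/15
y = -3/5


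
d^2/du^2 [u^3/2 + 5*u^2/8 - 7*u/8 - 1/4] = 3*u + 5/4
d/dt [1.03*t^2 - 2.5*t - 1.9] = 2.06*t - 2.5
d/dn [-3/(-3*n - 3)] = -1/(n + 1)^2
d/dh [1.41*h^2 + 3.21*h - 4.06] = 2.82*h + 3.21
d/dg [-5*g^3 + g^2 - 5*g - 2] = -15*g^2 + 2*g - 5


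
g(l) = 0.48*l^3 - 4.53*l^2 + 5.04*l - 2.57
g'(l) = 1.44*l^2 - 9.06*l + 5.04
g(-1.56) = -23.28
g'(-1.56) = 22.68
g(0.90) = -1.35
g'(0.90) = -1.95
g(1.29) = -2.58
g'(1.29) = -4.25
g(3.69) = -21.54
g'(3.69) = -8.78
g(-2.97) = -70.07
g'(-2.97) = 44.65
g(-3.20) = -80.81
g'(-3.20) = 48.78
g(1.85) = -5.71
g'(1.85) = -6.79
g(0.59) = -1.07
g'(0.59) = 0.20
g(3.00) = -15.26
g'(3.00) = -9.18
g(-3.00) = -71.42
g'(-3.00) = 45.18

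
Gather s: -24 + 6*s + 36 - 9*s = 12 - 3*s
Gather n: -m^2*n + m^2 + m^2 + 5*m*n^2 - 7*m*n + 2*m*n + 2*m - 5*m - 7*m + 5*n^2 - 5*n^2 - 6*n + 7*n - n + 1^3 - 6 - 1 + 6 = 2*m^2 + 5*m*n^2 - 10*m + n*(-m^2 - 5*m)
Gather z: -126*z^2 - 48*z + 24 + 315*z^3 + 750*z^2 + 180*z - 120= 315*z^3 + 624*z^2 + 132*z - 96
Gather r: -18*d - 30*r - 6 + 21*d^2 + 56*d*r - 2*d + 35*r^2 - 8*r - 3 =21*d^2 - 20*d + 35*r^2 + r*(56*d - 38) - 9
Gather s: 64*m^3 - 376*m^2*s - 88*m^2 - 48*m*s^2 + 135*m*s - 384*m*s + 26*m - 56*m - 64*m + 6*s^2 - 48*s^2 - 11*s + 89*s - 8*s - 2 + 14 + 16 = 64*m^3 - 88*m^2 - 94*m + s^2*(-48*m - 42) + s*(-376*m^2 - 249*m + 70) + 28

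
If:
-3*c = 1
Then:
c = -1/3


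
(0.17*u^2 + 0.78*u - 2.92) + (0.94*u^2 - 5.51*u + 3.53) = 1.11*u^2 - 4.73*u + 0.61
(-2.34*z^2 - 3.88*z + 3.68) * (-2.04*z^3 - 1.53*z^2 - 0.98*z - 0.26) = 4.7736*z^5 + 11.4954*z^4 + 0.722399999999999*z^3 - 1.2196*z^2 - 2.5976*z - 0.9568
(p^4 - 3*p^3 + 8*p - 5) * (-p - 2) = -p^5 + p^4 + 6*p^3 - 8*p^2 - 11*p + 10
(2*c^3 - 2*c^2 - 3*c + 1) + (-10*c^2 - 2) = 2*c^3 - 12*c^2 - 3*c - 1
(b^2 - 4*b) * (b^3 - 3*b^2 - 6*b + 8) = b^5 - 7*b^4 + 6*b^3 + 32*b^2 - 32*b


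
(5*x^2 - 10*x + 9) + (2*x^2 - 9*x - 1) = 7*x^2 - 19*x + 8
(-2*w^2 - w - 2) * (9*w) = -18*w^3 - 9*w^2 - 18*w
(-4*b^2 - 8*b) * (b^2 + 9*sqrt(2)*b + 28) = -4*b^4 - 36*sqrt(2)*b^3 - 8*b^3 - 112*b^2 - 72*sqrt(2)*b^2 - 224*b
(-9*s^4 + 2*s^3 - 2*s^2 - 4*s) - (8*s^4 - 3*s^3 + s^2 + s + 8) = -17*s^4 + 5*s^3 - 3*s^2 - 5*s - 8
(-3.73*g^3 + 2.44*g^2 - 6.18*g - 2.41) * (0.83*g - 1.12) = -3.0959*g^4 + 6.2028*g^3 - 7.8622*g^2 + 4.9213*g + 2.6992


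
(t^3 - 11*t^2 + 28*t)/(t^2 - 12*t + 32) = t*(t - 7)/(t - 8)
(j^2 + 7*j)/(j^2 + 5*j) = (j + 7)/(j + 5)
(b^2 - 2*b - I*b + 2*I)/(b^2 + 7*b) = (b^2 - 2*b - I*b + 2*I)/(b*(b + 7))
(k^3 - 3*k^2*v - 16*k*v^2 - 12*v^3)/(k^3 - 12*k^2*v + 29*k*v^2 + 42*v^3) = (-k - 2*v)/(-k + 7*v)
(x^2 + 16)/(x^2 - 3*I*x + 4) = (x + 4*I)/(x + I)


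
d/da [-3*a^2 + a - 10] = 1 - 6*a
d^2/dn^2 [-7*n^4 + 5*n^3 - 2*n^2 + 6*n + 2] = -84*n^2 + 30*n - 4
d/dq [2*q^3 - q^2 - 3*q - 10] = 6*q^2 - 2*q - 3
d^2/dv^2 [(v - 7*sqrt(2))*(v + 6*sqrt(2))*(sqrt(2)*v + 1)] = 6*sqrt(2)*v - 2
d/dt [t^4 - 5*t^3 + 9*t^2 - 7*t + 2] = 4*t^3 - 15*t^2 + 18*t - 7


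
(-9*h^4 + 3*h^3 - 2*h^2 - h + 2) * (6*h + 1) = -54*h^5 + 9*h^4 - 9*h^3 - 8*h^2 + 11*h + 2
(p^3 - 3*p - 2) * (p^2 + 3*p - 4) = p^5 + 3*p^4 - 7*p^3 - 11*p^2 + 6*p + 8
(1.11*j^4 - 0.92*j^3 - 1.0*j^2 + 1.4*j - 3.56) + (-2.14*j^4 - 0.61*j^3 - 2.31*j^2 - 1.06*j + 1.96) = -1.03*j^4 - 1.53*j^3 - 3.31*j^2 + 0.34*j - 1.6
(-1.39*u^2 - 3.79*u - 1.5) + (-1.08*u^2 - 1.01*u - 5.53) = -2.47*u^2 - 4.8*u - 7.03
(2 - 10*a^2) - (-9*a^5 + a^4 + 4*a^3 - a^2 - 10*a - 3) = 9*a^5 - a^4 - 4*a^3 - 9*a^2 + 10*a + 5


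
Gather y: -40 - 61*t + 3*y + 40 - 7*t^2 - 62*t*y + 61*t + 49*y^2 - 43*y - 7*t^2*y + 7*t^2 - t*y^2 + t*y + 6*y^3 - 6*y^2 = 6*y^3 + y^2*(43 - t) + y*(-7*t^2 - 61*t - 40)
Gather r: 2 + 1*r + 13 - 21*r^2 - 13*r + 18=-21*r^2 - 12*r + 33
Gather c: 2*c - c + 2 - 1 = c + 1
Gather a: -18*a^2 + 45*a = -18*a^2 + 45*a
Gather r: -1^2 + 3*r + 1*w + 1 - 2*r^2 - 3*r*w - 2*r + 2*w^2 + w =-2*r^2 + r*(1 - 3*w) + 2*w^2 + 2*w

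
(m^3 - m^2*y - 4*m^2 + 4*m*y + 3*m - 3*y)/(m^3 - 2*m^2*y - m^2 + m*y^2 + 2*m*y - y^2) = (3 - m)/(-m + y)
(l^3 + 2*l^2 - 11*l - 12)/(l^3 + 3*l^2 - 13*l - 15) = (l + 4)/(l + 5)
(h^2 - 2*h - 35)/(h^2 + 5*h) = (h - 7)/h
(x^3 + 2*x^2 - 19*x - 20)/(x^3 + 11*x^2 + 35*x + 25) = (x - 4)/(x + 5)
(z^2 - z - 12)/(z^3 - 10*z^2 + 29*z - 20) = (z + 3)/(z^2 - 6*z + 5)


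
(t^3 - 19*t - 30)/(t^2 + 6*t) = (t^3 - 19*t - 30)/(t*(t + 6))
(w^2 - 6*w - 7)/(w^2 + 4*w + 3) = (w - 7)/(w + 3)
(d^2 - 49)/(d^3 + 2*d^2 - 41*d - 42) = (d - 7)/(d^2 - 5*d - 6)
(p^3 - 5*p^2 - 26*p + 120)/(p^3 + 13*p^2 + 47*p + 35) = (p^2 - 10*p + 24)/(p^2 + 8*p + 7)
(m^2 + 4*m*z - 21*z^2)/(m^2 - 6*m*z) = (m^2 + 4*m*z - 21*z^2)/(m*(m - 6*z))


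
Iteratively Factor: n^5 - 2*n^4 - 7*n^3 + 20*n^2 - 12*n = (n - 2)*(n^4 - 7*n^2 + 6*n) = (n - 2)*(n + 3)*(n^3 - 3*n^2 + 2*n) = (n - 2)*(n - 1)*(n + 3)*(n^2 - 2*n) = (n - 2)^2*(n - 1)*(n + 3)*(n)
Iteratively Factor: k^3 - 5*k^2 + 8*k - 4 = (k - 1)*(k^2 - 4*k + 4) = (k - 2)*(k - 1)*(k - 2)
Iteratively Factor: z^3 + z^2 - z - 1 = (z + 1)*(z^2 - 1) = (z + 1)^2*(z - 1)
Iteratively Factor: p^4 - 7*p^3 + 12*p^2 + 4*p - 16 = (p - 4)*(p^3 - 3*p^2 + 4) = (p - 4)*(p - 2)*(p^2 - p - 2) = (p - 4)*(p - 2)^2*(p + 1)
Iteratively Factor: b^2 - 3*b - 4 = (b - 4)*(b + 1)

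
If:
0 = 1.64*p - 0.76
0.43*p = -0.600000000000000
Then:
No Solution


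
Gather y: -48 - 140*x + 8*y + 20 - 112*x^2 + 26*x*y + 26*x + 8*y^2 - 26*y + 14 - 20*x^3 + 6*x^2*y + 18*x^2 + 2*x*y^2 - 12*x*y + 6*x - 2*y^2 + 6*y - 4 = -20*x^3 - 94*x^2 - 108*x + y^2*(2*x + 6) + y*(6*x^2 + 14*x - 12) - 18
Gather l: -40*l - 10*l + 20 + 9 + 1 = 30 - 50*l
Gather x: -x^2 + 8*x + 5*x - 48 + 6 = -x^2 + 13*x - 42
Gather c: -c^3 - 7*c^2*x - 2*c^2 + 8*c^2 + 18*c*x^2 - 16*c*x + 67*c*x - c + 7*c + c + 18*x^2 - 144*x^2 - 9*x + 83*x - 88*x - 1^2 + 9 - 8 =-c^3 + c^2*(6 - 7*x) + c*(18*x^2 + 51*x + 7) - 126*x^2 - 14*x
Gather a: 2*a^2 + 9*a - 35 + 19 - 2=2*a^2 + 9*a - 18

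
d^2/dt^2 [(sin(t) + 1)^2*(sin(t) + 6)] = -9*sin(t)^3 - 32*sin(t)^2 - 7*sin(t) + 16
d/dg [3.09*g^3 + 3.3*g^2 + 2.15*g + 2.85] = 9.27*g^2 + 6.6*g + 2.15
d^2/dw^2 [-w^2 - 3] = -2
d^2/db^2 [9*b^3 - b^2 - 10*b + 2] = 54*b - 2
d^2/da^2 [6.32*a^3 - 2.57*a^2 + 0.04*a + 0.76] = 37.92*a - 5.14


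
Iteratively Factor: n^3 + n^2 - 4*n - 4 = (n - 2)*(n^2 + 3*n + 2) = (n - 2)*(n + 1)*(n + 2)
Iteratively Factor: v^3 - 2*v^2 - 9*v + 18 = (v + 3)*(v^2 - 5*v + 6) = (v - 2)*(v + 3)*(v - 3)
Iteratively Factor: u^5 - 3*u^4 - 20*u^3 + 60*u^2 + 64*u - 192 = (u - 3)*(u^4 - 20*u^2 + 64) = (u - 4)*(u - 3)*(u^3 + 4*u^2 - 4*u - 16) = (u - 4)*(u - 3)*(u + 4)*(u^2 - 4) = (u - 4)*(u - 3)*(u + 2)*(u + 4)*(u - 2)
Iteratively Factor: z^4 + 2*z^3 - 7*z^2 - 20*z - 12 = (z + 2)*(z^3 - 7*z - 6) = (z - 3)*(z + 2)*(z^2 + 3*z + 2) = (z - 3)*(z + 2)^2*(z + 1)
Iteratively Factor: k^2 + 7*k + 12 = (k + 3)*(k + 4)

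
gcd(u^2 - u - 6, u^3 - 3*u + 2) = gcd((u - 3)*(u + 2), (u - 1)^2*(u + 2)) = u + 2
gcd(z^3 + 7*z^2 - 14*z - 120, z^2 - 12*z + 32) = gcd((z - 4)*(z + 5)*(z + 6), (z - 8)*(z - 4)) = z - 4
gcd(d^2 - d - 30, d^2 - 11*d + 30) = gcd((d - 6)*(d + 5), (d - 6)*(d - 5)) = d - 6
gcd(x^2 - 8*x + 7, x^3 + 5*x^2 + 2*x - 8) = x - 1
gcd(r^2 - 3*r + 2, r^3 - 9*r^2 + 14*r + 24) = 1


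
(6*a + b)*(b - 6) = 6*a*b - 36*a + b^2 - 6*b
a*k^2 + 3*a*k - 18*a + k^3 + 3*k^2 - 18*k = (a + k)*(k - 3)*(k + 6)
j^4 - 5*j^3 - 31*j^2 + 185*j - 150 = (j - 5)^2*(j - 1)*(j + 6)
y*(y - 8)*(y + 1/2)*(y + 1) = y^4 - 13*y^3/2 - 23*y^2/2 - 4*y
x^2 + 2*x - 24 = (x - 4)*(x + 6)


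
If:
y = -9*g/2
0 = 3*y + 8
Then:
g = 16/27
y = -8/3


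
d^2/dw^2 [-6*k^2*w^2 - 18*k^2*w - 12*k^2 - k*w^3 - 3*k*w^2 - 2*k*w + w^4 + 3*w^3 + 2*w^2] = -12*k^2 - 6*k*w - 6*k + 12*w^2 + 18*w + 4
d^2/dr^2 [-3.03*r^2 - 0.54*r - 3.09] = -6.06000000000000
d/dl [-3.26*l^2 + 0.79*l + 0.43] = 0.79 - 6.52*l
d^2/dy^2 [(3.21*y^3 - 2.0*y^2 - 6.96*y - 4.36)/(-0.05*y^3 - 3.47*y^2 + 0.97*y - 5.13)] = (1.12387*y^6 - 0.829710000000034*y^5 + 17.83854*y^4 + 294.911892*y^3 + 174.52479*y^2 - 1344.999414*y + 27.513968)/(0.000125*y^9 + 0.026025*y^8 + 1.79886*y^7 + 40.810628*y^6 - 29.557554*y^5 + 193.61139*y^4 - 100.56754*y^3 + 288.43938*y^2 - 76.582179*y + 135.005697)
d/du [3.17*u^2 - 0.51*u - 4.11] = 6.34*u - 0.51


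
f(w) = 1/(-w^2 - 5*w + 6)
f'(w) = (2*w + 5)/(-w^2 - 5*w + 6)^2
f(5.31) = -0.02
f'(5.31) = 0.01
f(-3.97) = 0.10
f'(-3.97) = -0.03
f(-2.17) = 0.08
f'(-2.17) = 0.00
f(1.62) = -0.21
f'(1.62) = 0.37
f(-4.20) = 0.11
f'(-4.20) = -0.04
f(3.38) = -0.04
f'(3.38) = 0.02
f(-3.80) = 0.09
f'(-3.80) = -0.02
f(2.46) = -0.08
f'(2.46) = 0.07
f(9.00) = -0.00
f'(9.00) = 0.00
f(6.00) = -0.02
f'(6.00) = 0.00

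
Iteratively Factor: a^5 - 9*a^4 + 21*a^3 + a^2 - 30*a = (a - 3)*(a^4 - 6*a^3 + 3*a^2 + 10*a) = a*(a - 3)*(a^3 - 6*a^2 + 3*a + 10) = a*(a - 3)*(a + 1)*(a^2 - 7*a + 10) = a*(a - 3)*(a - 2)*(a + 1)*(a - 5)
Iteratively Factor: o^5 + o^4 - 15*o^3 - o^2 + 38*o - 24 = (o - 3)*(o^4 + 4*o^3 - 3*o^2 - 10*o + 8) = (o - 3)*(o + 2)*(o^3 + 2*o^2 - 7*o + 4) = (o - 3)*(o + 2)*(o + 4)*(o^2 - 2*o + 1) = (o - 3)*(o - 1)*(o + 2)*(o + 4)*(o - 1)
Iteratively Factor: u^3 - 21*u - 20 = (u - 5)*(u^2 + 5*u + 4) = (u - 5)*(u + 4)*(u + 1)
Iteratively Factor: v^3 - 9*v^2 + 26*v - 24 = (v - 2)*(v^2 - 7*v + 12) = (v - 3)*(v - 2)*(v - 4)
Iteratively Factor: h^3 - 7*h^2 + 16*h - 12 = (h - 2)*(h^2 - 5*h + 6) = (h - 2)^2*(h - 3)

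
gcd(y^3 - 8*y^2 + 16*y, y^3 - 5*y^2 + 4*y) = y^2 - 4*y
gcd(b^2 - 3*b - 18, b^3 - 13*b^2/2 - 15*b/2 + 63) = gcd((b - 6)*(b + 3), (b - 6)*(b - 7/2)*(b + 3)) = b^2 - 3*b - 18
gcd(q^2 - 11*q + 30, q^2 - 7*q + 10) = q - 5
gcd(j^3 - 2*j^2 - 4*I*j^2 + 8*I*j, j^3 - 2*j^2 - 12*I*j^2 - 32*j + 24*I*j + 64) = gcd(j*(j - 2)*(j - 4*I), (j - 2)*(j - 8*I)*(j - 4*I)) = j^2 + j*(-2 - 4*I) + 8*I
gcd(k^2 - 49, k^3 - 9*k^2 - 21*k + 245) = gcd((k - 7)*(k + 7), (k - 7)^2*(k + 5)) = k - 7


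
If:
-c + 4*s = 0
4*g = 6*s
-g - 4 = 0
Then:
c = -32/3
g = -4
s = -8/3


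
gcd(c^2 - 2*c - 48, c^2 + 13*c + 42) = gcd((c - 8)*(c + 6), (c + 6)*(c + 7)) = c + 6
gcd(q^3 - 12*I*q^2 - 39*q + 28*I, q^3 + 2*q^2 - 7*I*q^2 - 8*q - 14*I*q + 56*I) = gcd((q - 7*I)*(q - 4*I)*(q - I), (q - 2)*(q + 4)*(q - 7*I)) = q - 7*I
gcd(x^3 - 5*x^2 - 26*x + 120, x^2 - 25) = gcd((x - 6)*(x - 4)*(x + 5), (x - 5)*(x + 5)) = x + 5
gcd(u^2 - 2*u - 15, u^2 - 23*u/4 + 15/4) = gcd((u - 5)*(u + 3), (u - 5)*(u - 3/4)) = u - 5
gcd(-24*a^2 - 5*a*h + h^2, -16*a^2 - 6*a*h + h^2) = 8*a - h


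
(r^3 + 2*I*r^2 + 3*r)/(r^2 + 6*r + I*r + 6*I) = r*(r^2 + 2*I*r + 3)/(r^2 + r*(6 + I) + 6*I)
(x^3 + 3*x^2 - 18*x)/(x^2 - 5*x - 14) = x*(-x^2 - 3*x + 18)/(-x^2 + 5*x + 14)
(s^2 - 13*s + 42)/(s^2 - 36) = (s - 7)/(s + 6)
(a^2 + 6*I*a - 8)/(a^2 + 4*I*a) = (a + 2*I)/a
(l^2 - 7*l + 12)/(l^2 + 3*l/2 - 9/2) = 2*(l^2 - 7*l + 12)/(2*l^2 + 3*l - 9)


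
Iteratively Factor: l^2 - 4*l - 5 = (l - 5)*(l + 1)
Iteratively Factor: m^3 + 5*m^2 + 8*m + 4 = (m + 1)*(m^2 + 4*m + 4) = (m + 1)*(m + 2)*(m + 2)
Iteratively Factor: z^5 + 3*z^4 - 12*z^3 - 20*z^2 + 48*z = (z - 2)*(z^4 + 5*z^3 - 2*z^2 - 24*z) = (z - 2)^2*(z^3 + 7*z^2 + 12*z) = (z - 2)^2*(z + 4)*(z^2 + 3*z) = z*(z - 2)^2*(z + 4)*(z + 3)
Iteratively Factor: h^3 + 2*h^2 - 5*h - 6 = (h - 2)*(h^2 + 4*h + 3) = (h - 2)*(h + 3)*(h + 1)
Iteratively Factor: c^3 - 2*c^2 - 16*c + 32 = (c - 2)*(c^2 - 16) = (c - 2)*(c + 4)*(c - 4)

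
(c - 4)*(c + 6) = c^2 + 2*c - 24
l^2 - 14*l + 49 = (l - 7)^2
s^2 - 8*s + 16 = (s - 4)^2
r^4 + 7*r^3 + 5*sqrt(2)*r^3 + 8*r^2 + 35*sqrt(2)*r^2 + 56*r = r*(r + 7)*(r + sqrt(2))*(r + 4*sqrt(2))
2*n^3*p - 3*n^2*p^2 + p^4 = p*(-n + p)^2*(2*n + p)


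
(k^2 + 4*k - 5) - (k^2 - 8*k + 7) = 12*k - 12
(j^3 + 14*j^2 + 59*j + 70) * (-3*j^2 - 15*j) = -3*j^5 - 57*j^4 - 387*j^3 - 1095*j^2 - 1050*j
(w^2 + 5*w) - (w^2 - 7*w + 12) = 12*w - 12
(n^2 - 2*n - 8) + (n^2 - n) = 2*n^2 - 3*n - 8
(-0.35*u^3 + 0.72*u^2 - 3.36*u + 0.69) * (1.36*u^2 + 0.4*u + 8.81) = -0.476*u^5 + 0.8392*u^4 - 7.3651*u^3 + 5.9376*u^2 - 29.3256*u + 6.0789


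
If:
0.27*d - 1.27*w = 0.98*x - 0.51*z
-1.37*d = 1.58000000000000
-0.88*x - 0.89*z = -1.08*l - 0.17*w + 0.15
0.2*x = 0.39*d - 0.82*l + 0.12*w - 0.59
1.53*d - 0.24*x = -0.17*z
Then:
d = -1.15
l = 0.36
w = 4.71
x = -3.84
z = 4.96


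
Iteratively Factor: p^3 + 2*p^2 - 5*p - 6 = (p - 2)*(p^2 + 4*p + 3) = (p - 2)*(p + 1)*(p + 3)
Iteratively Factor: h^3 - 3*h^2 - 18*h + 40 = (h - 5)*(h^2 + 2*h - 8) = (h - 5)*(h + 4)*(h - 2)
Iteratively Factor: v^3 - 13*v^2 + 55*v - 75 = (v - 5)*(v^2 - 8*v + 15) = (v - 5)*(v - 3)*(v - 5)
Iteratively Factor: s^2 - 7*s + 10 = (s - 2)*(s - 5)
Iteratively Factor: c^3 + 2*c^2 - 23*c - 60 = (c - 5)*(c^2 + 7*c + 12) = (c - 5)*(c + 3)*(c + 4)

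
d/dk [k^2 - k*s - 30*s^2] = 2*k - s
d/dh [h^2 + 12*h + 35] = 2*h + 12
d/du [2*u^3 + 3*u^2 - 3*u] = 6*u^2 + 6*u - 3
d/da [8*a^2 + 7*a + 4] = 16*a + 7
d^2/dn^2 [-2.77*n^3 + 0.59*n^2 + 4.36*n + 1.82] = 1.18 - 16.62*n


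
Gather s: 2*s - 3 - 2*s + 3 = 0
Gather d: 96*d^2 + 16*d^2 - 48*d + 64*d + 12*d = 112*d^2 + 28*d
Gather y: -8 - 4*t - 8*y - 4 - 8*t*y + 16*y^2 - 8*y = -4*t + 16*y^2 + y*(-8*t - 16) - 12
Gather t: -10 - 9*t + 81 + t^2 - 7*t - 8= t^2 - 16*t + 63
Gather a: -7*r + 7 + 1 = 8 - 7*r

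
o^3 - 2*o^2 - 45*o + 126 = (o - 6)*(o - 3)*(o + 7)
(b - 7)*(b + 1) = b^2 - 6*b - 7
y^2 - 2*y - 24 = (y - 6)*(y + 4)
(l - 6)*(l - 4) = l^2 - 10*l + 24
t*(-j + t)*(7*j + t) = -7*j^2*t + 6*j*t^2 + t^3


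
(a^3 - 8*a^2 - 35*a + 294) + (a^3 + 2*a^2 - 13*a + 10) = 2*a^3 - 6*a^2 - 48*a + 304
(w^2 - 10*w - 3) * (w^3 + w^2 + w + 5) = w^5 - 9*w^4 - 12*w^3 - 8*w^2 - 53*w - 15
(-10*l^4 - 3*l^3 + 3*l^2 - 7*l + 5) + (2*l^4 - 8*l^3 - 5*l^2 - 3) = -8*l^4 - 11*l^3 - 2*l^2 - 7*l + 2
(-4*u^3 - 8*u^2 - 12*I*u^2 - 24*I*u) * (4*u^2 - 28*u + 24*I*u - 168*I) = -16*u^5 + 80*u^4 - 144*I*u^4 + 512*u^3 + 720*I*u^3 - 1440*u^2 + 2016*I*u^2 - 4032*u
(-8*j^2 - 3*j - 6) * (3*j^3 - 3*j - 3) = -24*j^5 - 9*j^4 + 6*j^3 + 33*j^2 + 27*j + 18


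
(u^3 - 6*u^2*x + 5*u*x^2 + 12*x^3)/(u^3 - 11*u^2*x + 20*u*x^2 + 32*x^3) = (-u + 3*x)/(-u + 8*x)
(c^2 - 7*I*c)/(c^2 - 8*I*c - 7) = c/(c - I)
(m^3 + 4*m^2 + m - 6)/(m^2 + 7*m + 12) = (m^2 + m - 2)/(m + 4)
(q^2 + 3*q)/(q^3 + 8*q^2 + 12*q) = (q + 3)/(q^2 + 8*q + 12)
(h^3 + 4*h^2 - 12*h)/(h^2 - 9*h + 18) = h*(h^2 + 4*h - 12)/(h^2 - 9*h + 18)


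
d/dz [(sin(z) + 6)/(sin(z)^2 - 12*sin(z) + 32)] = (-12*sin(z) + cos(z)^2 + 103)*cos(z)/(sin(z)^2 - 12*sin(z) + 32)^2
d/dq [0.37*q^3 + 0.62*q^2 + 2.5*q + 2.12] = 1.11*q^2 + 1.24*q + 2.5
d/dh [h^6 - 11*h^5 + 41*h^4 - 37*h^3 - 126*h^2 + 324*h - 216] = 6*h^5 - 55*h^4 + 164*h^3 - 111*h^2 - 252*h + 324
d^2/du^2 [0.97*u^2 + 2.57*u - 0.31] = 1.94000000000000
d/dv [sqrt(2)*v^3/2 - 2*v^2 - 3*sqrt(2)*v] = 3*sqrt(2)*v^2/2 - 4*v - 3*sqrt(2)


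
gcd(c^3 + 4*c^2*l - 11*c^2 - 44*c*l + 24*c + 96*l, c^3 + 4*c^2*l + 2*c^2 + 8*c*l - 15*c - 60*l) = c^2 + 4*c*l - 3*c - 12*l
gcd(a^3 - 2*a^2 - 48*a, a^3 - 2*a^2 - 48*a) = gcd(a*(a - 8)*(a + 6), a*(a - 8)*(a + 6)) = a^3 - 2*a^2 - 48*a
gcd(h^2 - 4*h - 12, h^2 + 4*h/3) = 1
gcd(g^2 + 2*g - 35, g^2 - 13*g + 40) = g - 5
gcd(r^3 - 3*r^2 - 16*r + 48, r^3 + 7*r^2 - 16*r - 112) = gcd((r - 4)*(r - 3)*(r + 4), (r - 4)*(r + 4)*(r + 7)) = r^2 - 16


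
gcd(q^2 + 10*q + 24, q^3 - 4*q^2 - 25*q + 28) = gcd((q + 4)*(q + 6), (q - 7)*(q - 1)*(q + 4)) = q + 4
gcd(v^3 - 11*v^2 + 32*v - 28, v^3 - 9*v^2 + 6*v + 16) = v - 2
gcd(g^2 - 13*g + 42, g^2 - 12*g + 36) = g - 6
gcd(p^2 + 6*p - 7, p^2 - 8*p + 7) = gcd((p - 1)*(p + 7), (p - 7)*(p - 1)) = p - 1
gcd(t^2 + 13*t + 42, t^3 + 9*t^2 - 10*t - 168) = t^2 + 13*t + 42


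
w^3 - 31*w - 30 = (w - 6)*(w + 1)*(w + 5)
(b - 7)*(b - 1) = b^2 - 8*b + 7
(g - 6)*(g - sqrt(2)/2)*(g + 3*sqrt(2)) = g^3 - 6*g^2 + 5*sqrt(2)*g^2/2 - 15*sqrt(2)*g - 3*g + 18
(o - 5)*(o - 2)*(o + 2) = o^3 - 5*o^2 - 4*o + 20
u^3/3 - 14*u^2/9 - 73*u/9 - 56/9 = (u/3 + 1/3)*(u - 8)*(u + 7/3)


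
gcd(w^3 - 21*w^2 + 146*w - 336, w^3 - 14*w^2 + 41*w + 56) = w^2 - 15*w + 56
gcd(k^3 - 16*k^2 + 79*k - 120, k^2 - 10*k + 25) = k - 5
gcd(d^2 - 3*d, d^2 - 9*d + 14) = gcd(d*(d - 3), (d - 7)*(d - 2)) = 1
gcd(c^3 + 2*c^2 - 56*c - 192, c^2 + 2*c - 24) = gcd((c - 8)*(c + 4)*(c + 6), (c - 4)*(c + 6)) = c + 6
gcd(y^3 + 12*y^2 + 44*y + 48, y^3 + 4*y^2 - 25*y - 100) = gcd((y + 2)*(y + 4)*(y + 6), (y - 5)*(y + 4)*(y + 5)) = y + 4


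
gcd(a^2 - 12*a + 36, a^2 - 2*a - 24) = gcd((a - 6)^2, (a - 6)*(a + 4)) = a - 6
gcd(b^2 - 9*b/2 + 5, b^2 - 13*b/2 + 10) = b - 5/2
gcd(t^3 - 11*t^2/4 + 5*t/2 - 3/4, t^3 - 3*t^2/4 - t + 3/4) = t^2 - 7*t/4 + 3/4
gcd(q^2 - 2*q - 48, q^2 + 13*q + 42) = q + 6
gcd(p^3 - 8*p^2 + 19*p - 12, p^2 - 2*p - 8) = p - 4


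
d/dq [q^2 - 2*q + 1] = 2*q - 2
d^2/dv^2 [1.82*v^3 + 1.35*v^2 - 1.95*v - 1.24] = 10.92*v + 2.7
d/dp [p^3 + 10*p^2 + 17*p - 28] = 3*p^2 + 20*p + 17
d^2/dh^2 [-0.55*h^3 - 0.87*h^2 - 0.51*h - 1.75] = -3.3*h - 1.74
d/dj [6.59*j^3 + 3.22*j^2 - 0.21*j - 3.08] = 19.77*j^2 + 6.44*j - 0.21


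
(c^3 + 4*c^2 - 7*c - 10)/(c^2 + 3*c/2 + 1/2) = 2*(c^2 + 3*c - 10)/(2*c + 1)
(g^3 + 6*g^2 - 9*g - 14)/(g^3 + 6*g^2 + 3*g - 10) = (g^3 + 6*g^2 - 9*g - 14)/(g^3 + 6*g^2 + 3*g - 10)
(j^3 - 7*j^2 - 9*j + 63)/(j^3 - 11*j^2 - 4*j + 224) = (j^2 - 9)/(j^2 - 4*j - 32)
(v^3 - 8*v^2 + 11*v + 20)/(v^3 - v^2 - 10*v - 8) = (v - 5)/(v + 2)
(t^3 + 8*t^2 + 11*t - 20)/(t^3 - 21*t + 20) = (t + 4)/(t - 4)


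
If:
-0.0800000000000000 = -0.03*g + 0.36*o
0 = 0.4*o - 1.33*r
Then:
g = 39.9*r + 2.66666666666667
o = 3.325*r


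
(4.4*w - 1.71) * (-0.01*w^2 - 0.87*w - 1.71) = -0.044*w^3 - 3.8109*w^2 - 6.0363*w + 2.9241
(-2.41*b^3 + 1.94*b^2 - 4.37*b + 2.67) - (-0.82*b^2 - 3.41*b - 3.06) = -2.41*b^3 + 2.76*b^2 - 0.96*b + 5.73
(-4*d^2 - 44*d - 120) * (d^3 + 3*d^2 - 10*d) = -4*d^5 - 56*d^4 - 212*d^3 + 80*d^2 + 1200*d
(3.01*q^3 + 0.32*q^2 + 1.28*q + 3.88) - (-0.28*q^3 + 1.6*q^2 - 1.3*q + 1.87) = 3.29*q^3 - 1.28*q^2 + 2.58*q + 2.01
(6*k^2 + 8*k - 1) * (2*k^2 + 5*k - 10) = 12*k^4 + 46*k^3 - 22*k^2 - 85*k + 10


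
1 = 1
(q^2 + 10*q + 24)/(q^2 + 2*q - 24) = (q + 4)/(q - 4)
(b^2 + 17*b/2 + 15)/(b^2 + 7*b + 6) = (b + 5/2)/(b + 1)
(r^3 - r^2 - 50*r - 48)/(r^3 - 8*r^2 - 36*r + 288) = (r + 1)/(r - 6)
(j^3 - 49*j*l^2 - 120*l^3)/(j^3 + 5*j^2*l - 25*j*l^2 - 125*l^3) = (j^2 - 5*j*l - 24*l^2)/(j^2 - 25*l^2)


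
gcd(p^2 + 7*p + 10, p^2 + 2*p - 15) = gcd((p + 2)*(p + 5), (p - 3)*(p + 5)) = p + 5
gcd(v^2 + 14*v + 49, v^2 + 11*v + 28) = v + 7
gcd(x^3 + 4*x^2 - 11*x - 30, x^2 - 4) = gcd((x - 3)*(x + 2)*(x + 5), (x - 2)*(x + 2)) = x + 2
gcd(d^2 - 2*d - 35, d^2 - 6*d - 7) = d - 7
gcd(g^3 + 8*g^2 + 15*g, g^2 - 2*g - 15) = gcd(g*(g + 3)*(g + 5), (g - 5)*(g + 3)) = g + 3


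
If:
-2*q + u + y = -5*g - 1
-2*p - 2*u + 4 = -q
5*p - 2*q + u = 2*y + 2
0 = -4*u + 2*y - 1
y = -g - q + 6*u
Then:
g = 75/178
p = 234/89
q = 306/89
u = 97/89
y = 477/178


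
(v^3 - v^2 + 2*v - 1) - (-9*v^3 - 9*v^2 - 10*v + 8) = 10*v^3 + 8*v^2 + 12*v - 9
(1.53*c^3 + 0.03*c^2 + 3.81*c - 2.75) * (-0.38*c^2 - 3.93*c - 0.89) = -0.5814*c^5 - 6.0243*c^4 - 2.9274*c^3 - 13.955*c^2 + 7.4166*c + 2.4475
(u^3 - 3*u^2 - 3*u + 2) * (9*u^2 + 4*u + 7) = 9*u^5 - 23*u^4 - 32*u^3 - 15*u^2 - 13*u + 14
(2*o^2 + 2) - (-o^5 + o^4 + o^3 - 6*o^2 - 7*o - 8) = o^5 - o^4 - o^3 + 8*o^2 + 7*o + 10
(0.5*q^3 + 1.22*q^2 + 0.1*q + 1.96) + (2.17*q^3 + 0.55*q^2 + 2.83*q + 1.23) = 2.67*q^3 + 1.77*q^2 + 2.93*q + 3.19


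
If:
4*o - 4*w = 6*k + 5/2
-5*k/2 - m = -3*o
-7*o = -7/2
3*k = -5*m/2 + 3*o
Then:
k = 9/13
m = -3/13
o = 1/2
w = -121/104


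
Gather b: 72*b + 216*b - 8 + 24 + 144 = 288*b + 160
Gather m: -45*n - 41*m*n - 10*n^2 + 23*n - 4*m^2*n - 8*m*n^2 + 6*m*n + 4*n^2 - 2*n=-4*m^2*n + m*(-8*n^2 - 35*n) - 6*n^2 - 24*n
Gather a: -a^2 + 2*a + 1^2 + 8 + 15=-a^2 + 2*a + 24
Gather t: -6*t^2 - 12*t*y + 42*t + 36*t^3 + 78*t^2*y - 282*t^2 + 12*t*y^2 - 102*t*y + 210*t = 36*t^3 + t^2*(78*y - 288) + t*(12*y^2 - 114*y + 252)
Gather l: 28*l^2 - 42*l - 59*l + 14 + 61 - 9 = 28*l^2 - 101*l + 66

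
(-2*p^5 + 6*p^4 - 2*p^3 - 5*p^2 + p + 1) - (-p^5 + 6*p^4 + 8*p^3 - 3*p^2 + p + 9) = -p^5 - 10*p^3 - 2*p^2 - 8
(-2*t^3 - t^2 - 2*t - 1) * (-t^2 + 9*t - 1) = 2*t^5 - 17*t^4 - 5*t^3 - 16*t^2 - 7*t + 1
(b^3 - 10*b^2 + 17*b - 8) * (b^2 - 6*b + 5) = b^5 - 16*b^4 + 82*b^3 - 160*b^2 + 133*b - 40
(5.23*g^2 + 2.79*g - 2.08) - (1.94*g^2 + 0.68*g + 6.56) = 3.29*g^2 + 2.11*g - 8.64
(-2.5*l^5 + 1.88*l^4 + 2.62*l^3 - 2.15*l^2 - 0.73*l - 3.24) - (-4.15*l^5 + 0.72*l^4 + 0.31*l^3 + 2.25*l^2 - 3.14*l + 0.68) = 1.65*l^5 + 1.16*l^4 + 2.31*l^3 - 4.4*l^2 + 2.41*l - 3.92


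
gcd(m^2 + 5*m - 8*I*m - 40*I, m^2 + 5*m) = m + 5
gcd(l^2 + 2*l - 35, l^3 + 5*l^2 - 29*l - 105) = l^2 + 2*l - 35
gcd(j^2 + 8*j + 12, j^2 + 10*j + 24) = j + 6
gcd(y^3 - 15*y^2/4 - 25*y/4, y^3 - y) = y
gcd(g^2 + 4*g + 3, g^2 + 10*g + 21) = g + 3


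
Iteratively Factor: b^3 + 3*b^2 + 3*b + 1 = (b + 1)*(b^2 + 2*b + 1) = (b + 1)^2*(b + 1)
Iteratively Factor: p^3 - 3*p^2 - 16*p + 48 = (p - 4)*(p^2 + p - 12) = (p - 4)*(p + 4)*(p - 3)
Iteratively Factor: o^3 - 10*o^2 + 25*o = (o - 5)*(o^2 - 5*o) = (o - 5)^2*(o)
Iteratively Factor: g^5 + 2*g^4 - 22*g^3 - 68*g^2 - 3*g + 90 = (g - 1)*(g^4 + 3*g^3 - 19*g^2 - 87*g - 90) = (g - 5)*(g - 1)*(g^3 + 8*g^2 + 21*g + 18) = (g - 5)*(g - 1)*(g + 2)*(g^2 + 6*g + 9) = (g - 5)*(g - 1)*(g + 2)*(g + 3)*(g + 3)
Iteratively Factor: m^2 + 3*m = (m + 3)*(m)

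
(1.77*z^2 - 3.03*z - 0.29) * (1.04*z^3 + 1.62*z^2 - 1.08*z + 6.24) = 1.8408*z^5 - 0.283799999999999*z^4 - 7.1218*z^3 + 13.8474*z^2 - 18.594*z - 1.8096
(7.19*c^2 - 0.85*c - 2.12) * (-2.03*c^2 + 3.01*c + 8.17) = -14.5957*c^4 + 23.3674*c^3 + 60.4874*c^2 - 13.3257*c - 17.3204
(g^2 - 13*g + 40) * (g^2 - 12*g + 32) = g^4 - 25*g^3 + 228*g^2 - 896*g + 1280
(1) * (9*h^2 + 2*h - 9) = 9*h^2 + 2*h - 9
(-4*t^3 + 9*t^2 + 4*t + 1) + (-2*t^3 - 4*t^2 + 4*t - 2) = -6*t^3 + 5*t^2 + 8*t - 1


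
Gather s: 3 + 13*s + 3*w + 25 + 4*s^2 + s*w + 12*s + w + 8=4*s^2 + s*(w + 25) + 4*w + 36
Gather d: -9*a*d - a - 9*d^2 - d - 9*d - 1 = -a - 9*d^2 + d*(-9*a - 10) - 1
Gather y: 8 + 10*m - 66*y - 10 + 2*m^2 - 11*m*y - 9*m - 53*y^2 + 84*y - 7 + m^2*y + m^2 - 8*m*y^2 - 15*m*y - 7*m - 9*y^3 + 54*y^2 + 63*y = 3*m^2 - 6*m - 9*y^3 + y^2*(1 - 8*m) + y*(m^2 - 26*m + 81) - 9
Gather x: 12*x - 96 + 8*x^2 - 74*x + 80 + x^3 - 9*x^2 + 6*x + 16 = x^3 - x^2 - 56*x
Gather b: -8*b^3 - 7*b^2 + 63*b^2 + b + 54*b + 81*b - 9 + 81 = -8*b^3 + 56*b^2 + 136*b + 72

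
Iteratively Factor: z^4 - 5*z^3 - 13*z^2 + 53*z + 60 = (z - 5)*(z^3 - 13*z - 12) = (z - 5)*(z + 1)*(z^2 - z - 12) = (z - 5)*(z + 1)*(z + 3)*(z - 4)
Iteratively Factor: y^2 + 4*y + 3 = (y + 1)*(y + 3)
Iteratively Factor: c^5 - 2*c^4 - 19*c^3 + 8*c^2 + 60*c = (c)*(c^4 - 2*c^3 - 19*c^2 + 8*c + 60) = c*(c + 3)*(c^3 - 5*c^2 - 4*c + 20) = c*(c + 2)*(c + 3)*(c^2 - 7*c + 10) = c*(c - 5)*(c + 2)*(c + 3)*(c - 2)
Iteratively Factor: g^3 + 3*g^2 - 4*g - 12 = (g - 2)*(g^2 + 5*g + 6) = (g - 2)*(g + 2)*(g + 3)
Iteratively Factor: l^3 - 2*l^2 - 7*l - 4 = (l - 4)*(l^2 + 2*l + 1) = (l - 4)*(l + 1)*(l + 1)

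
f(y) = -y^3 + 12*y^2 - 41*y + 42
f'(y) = -3*y^2 + 24*y - 41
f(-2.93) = 290.30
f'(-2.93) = -137.07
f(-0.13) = 47.53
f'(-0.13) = -44.17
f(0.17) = 35.37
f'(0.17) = -37.01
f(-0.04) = 43.66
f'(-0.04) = -41.96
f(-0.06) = 44.50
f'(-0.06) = -42.45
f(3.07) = 0.29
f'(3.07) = 4.41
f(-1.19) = 109.47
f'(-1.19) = -73.81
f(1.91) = 0.50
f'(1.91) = -6.10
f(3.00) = 0.00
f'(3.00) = 4.00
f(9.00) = -84.00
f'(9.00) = -68.00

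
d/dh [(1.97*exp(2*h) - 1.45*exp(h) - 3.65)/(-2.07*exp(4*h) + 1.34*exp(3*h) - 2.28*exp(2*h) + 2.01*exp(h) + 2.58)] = (8.1558*exp(5*h) - 11.6443*exp(4*h) - 26.336*exp(3*h) + 15.3267*exp(2*h) - 6.4788*exp(h) + 3.5955)*exp(h)/(4.2849*exp(8*h) - 5.5476*exp(7*h) + 11.2348*exp(6*h) - 14.4318*exp(5*h) - 0.0959999999999992*exp(4*h) - 2.2512*exp(3*h) - 7.7247*exp(2*h) + 10.3716*exp(h) + 6.6564)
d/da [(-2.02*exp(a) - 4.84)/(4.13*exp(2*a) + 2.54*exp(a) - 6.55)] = (8.3426*exp(2*a) + 39.9784*exp(a) + 25.5246)*exp(a)/(17.0569*exp(4*a) + 20.9804*exp(3*a) - 47.6514*exp(2*a) - 33.274*exp(a) + 42.9025)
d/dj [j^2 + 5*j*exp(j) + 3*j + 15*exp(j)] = 5*j*exp(j) + 2*j + 20*exp(j) + 3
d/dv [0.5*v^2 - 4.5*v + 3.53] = 1.0*v - 4.5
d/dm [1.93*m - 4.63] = 1.93000000000000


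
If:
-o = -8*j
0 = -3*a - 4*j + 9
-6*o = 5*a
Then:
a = 108/31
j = -45/124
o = -90/31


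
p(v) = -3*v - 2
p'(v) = -3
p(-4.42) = 11.26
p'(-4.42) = -3.00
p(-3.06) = 7.18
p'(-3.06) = -3.00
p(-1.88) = 3.64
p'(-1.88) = -3.00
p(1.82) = -7.46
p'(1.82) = -3.00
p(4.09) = -14.27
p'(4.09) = -3.00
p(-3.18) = 7.54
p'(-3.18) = -3.00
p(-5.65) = 14.95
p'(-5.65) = -3.00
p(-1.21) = 1.63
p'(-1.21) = -3.00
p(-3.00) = 7.00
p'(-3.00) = -3.00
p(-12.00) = 34.00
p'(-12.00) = -3.00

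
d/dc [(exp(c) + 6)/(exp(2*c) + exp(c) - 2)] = (-(exp(c) + 6)*(2*exp(c) + 1) + exp(2*c) + exp(c) - 2)*exp(c)/(exp(2*c) + exp(c) - 2)^2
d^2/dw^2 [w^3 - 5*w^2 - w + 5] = 6*w - 10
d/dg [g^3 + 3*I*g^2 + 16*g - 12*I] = 3*g^2 + 6*I*g + 16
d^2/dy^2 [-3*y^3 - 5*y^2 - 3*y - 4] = -18*y - 10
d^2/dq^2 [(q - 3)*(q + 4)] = 2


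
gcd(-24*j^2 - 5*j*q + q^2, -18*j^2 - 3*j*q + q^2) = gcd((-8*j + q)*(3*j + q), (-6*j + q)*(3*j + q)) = 3*j + q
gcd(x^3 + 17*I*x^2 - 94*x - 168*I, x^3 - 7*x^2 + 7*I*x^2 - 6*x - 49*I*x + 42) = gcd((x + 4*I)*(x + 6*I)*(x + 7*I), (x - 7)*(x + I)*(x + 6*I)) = x + 6*I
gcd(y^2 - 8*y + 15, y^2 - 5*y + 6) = y - 3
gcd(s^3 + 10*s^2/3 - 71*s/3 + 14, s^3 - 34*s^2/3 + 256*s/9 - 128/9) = s - 2/3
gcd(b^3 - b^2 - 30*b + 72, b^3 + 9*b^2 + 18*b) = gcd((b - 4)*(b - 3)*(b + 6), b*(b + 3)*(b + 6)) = b + 6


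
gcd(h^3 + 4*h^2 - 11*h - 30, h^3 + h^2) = 1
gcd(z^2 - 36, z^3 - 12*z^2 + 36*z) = z - 6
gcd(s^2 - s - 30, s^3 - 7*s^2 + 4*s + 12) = s - 6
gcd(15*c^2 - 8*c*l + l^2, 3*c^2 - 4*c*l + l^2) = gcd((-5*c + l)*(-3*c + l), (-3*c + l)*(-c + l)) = 3*c - l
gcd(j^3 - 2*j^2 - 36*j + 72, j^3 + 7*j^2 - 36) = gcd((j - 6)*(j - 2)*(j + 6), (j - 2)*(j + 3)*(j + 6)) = j^2 + 4*j - 12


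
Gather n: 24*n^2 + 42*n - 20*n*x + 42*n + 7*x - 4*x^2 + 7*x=24*n^2 + n*(84 - 20*x) - 4*x^2 + 14*x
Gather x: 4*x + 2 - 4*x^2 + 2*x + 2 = -4*x^2 + 6*x + 4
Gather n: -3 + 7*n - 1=7*n - 4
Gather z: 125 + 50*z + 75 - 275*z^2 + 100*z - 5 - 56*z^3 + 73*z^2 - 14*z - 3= -56*z^3 - 202*z^2 + 136*z + 192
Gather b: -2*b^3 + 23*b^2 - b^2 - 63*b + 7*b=-2*b^3 + 22*b^2 - 56*b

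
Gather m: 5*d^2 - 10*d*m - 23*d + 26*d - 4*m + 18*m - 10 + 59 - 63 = 5*d^2 + 3*d + m*(14 - 10*d) - 14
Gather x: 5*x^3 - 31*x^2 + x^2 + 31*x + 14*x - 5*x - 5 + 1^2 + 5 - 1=5*x^3 - 30*x^2 + 40*x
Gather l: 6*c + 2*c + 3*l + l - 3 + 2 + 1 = 8*c + 4*l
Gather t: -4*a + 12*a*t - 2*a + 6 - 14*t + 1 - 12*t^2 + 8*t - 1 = -6*a - 12*t^2 + t*(12*a - 6) + 6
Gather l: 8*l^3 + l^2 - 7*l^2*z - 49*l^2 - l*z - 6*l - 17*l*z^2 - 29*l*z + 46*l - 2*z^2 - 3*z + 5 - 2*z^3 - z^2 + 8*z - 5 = 8*l^3 + l^2*(-7*z - 48) + l*(-17*z^2 - 30*z + 40) - 2*z^3 - 3*z^2 + 5*z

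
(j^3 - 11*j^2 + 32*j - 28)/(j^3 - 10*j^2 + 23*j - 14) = (j - 2)/(j - 1)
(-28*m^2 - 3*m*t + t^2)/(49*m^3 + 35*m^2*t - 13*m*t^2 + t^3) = (4*m + t)/(-7*m^2 - 6*m*t + t^2)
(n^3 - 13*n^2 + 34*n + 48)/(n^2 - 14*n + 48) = n + 1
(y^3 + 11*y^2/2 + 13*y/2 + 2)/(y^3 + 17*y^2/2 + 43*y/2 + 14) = (2*y + 1)/(2*y + 7)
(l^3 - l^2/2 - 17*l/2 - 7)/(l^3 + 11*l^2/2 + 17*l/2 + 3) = (2*l^2 - 5*l - 7)/(2*l^2 + 7*l + 3)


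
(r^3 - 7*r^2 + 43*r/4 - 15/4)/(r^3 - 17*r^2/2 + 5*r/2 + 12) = (2*r^2 - 11*r + 5)/(2*(r^2 - 7*r - 8))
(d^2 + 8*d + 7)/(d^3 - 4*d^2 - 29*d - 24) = (d + 7)/(d^2 - 5*d - 24)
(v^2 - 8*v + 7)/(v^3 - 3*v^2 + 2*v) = (v - 7)/(v*(v - 2))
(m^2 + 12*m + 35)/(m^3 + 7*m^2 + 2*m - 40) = (m + 7)/(m^2 + 2*m - 8)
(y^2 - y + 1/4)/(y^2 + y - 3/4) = (2*y - 1)/(2*y + 3)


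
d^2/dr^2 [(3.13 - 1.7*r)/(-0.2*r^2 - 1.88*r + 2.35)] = ((0.4*r + 1.88)*(0.8*r + 3.76)*(1.7*r - 3.13) - (2.04*r + 5.14)*(0.2*r^2 + 1.88*r - 2.35))/(0.2*r^2 + 1.88*r - 2.35)^3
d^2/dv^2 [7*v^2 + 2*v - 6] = 14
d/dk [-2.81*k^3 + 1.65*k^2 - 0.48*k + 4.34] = -8.43*k^2 + 3.3*k - 0.48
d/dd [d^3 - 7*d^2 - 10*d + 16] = 3*d^2 - 14*d - 10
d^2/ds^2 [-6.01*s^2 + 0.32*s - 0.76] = -12.0200000000000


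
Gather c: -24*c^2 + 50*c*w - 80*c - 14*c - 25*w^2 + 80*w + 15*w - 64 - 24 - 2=-24*c^2 + c*(50*w - 94) - 25*w^2 + 95*w - 90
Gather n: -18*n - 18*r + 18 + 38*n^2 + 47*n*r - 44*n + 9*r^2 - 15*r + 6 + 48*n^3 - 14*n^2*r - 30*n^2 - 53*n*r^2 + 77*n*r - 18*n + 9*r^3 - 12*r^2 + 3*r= 48*n^3 + n^2*(8 - 14*r) + n*(-53*r^2 + 124*r - 80) + 9*r^3 - 3*r^2 - 30*r + 24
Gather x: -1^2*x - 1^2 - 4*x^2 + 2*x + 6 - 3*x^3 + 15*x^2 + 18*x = -3*x^3 + 11*x^2 + 19*x + 5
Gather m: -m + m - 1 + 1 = 0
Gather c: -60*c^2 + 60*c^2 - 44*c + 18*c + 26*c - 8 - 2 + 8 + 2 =0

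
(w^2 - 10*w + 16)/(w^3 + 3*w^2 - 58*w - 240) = (w - 2)/(w^2 + 11*w + 30)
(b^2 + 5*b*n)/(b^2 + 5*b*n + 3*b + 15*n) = b/(b + 3)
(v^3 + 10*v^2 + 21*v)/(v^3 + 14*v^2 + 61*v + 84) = v/(v + 4)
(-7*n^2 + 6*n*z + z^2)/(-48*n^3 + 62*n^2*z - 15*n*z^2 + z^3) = (7*n + z)/(48*n^2 - 14*n*z + z^2)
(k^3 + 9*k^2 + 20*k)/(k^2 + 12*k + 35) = k*(k + 4)/(k + 7)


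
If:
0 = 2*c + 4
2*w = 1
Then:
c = -2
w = 1/2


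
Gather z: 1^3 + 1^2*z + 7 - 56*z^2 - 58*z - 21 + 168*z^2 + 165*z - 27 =112*z^2 + 108*z - 40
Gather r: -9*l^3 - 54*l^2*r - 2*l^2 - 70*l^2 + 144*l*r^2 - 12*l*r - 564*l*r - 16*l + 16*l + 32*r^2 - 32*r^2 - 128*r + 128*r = -9*l^3 - 72*l^2 + 144*l*r^2 + r*(-54*l^2 - 576*l)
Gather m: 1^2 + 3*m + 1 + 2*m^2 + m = 2*m^2 + 4*m + 2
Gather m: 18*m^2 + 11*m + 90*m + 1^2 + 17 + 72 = 18*m^2 + 101*m + 90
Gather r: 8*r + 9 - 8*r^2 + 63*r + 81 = -8*r^2 + 71*r + 90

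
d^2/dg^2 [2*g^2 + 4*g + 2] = 4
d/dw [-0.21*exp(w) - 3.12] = -0.21*exp(w)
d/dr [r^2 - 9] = 2*r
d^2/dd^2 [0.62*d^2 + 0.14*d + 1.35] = 1.24000000000000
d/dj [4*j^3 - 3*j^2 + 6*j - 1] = 12*j^2 - 6*j + 6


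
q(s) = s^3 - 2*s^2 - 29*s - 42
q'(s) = 3*s^2 - 4*s - 29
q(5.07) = -110.12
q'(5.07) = 27.83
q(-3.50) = -7.88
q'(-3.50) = 21.75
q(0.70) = -62.94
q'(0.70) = -30.33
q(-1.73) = -2.99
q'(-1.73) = -13.10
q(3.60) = -125.66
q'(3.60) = -4.52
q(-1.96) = -0.37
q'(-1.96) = -9.64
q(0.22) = -48.47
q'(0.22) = -29.73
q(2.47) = -110.76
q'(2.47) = -20.58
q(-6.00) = -156.00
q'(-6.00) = 103.00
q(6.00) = -72.00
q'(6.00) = 55.00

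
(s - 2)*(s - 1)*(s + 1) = s^3 - 2*s^2 - s + 2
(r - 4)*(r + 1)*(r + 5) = r^3 + 2*r^2 - 19*r - 20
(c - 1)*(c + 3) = c^2 + 2*c - 3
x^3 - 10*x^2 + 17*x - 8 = (x - 8)*(x - 1)^2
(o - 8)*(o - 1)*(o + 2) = o^3 - 7*o^2 - 10*o + 16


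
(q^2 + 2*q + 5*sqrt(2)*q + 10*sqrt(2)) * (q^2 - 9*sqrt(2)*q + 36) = q^4 - 4*sqrt(2)*q^3 + 2*q^3 - 54*q^2 - 8*sqrt(2)*q^2 - 108*q + 180*sqrt(2)*q + 360*sqrt(2)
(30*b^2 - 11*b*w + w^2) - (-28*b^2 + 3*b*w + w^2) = 58*b^2 - 14*b*w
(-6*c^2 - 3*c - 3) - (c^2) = -7*c^2 - 3*c - 3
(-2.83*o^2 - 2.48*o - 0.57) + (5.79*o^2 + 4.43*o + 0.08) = 2.96*o^2 + 1.95*o - 0.49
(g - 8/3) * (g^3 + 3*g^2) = g^4 + g^3/3 - 8*g^2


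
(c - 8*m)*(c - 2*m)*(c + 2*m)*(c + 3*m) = c^4 - 5*c^3*m - 28*c^2*m^2 + 20*c*m^3 + 96*m^4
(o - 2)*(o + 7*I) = o^2 - 2*o + 7*I*o - 14*I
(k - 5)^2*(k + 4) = k^3 - 6*k^2 - 15*k + 100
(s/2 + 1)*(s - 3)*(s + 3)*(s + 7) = s^4/2 + 9*s^3/2 + 5*s^2/2 - 81*s/2 - 63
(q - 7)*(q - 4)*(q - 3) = q^3 - 14*q^2 + 61*q - 84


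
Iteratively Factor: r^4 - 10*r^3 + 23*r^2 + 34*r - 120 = (r - 5)*(r^3 - 5*r^2 - 2*r + 24) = (r - 5)*(r - 3)*(r^2 - 2*r - 8) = (r - 5)*(r - 4)*(r - 3)*(r + 2)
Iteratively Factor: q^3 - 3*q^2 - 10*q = (q)*(q^2 - 3*q - 10) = q*(q + 2)*(q - 5)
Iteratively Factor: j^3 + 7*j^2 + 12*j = (j)*(j^2 + 7*j + 12) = j*(j + 3)*(j + 4)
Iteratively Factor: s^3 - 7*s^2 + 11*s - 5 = (s - 1)*(s^2 - 6*s + 5) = (s - 1)^2*(s - 5)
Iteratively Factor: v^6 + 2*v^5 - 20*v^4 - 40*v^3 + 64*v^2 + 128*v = (v + 4)*(v^5 - 2*v^4 - 12*v^3 + 8*v^2 + 32*v) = (v + 2)*(v + 4)*(v^4 - 4*v^3 - 4*v^2 + 16*v) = (v - 2)*(v + 2)*(v + 4)*(v^3 - 2*v^2 - 8*v) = (v - 4)*(v - 2)*(v + 2)*(v + 4)*(v^2 + 2*v) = (v - 4)*(v - 2)*(v + 2)^2*(v + 4)*(v)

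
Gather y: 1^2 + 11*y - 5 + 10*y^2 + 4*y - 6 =10*y^2 + 15*y - 10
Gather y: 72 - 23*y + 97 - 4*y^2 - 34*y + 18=-4*y^2 - 57*y + 187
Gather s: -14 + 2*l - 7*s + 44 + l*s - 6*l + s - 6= -4*l + s*(l - 6) + 24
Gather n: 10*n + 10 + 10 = 10*n + 20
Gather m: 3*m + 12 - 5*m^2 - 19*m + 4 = -5*m^2 - 16*m + 16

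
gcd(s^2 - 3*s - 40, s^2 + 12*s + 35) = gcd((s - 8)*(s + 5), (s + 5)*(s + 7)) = s + 5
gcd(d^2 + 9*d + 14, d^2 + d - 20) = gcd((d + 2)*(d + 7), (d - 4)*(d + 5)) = 1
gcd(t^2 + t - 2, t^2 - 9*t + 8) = t - 1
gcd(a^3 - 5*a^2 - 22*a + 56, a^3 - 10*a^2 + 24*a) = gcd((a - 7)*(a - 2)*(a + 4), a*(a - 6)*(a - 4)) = 1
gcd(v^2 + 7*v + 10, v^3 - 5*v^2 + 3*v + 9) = 1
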